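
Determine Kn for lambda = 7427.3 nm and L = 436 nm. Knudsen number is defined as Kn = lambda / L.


Knudsen number Kn = lambda / L
Kn = 7427.3 / 436
Kn = 17.0351

17.0351


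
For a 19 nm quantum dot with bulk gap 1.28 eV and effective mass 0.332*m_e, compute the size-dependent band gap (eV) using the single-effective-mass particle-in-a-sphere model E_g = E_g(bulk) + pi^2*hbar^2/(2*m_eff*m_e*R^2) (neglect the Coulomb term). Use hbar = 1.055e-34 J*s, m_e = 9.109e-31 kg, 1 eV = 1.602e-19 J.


Radius R = 19/2 nm = 9.5e-09 m
Confinement energy dE = pi^2 * hbar^2 / (2 * m_eff * m_e * R^2)
dE = pi^2 * (1.055e-34)^2 / (2 * 0.332 * 9.109e-31 * (9.5e-09)^2) J, divided by 1.602e-19 J/eV
dE = 0.0126 eV
Total band gap = E_g(bulk) + dE = 1.28 + 0.0126 = 1.2926 eV

1.2926


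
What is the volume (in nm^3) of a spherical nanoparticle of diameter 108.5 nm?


Radius r = 108.5/2 = 54.25 nm
Volume V = (4/3) * pi * r^3
V = (4/3) * pi * (54.25)^3
V = 668787.02 nm^3

668787.02


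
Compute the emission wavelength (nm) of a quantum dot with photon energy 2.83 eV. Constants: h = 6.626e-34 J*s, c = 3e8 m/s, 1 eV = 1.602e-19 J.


Convert energy: E = 2.83 eV = 2.83 * 1.602e-19 = 4.53366e-19 J
lambda = h*c / E = 6.626e-34 * 3e8 / 4.53366e-19
lambda = 4.38454e-07 m = 438.5 nm

438.5


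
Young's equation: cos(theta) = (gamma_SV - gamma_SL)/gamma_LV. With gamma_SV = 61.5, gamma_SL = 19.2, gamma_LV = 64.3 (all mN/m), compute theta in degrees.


cos(theta) = (gamma_SV - gamma_SL) / gamma_LV
cos(theta) = (61.5 - 19.2) / 64.3
cos(theta) = 0.657854
theta = arccos(0.657854) = 48.86 degrees

48.86


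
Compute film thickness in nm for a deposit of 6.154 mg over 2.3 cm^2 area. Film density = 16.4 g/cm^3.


Convert: m = 6.154 mg = 6.1540e-06 kg, A = 2.3 cm^2 = 2.3000e-04 m^2, rho = 16.4 g/cm^3 = 16400 kg/m^3
t = m / (A * rho)
t = 6.1540e-06 / (2.3000e-04 * 16400)
t = 1.6315e-06 m = 1631.5 nm

1631.5


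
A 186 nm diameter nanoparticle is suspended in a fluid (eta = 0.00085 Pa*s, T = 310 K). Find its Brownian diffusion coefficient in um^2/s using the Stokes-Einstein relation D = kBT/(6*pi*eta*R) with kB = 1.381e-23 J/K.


Radius R = 186/2 = 93 nm = 9.3e-08 m
D = kB*T / (6*pi*eta*R)
D = 1.381e-23 * 310 / (6 * pi * 0.00085 * 9.3e-08)
D = 2.87311e-12 m^2/s = 2.873 um^2/s

2.873


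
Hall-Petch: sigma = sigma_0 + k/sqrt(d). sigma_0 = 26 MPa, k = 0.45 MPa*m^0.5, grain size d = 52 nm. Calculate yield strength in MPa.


d = 52 nm = 5.2e-08 m
sqrt(d) = 0.0002280351
Hall-Petch contribution = k / sqrt(d) = 0.45 / 0.0002280351 = 1973.4 MPa
sigma = sigma_0 + k/sqrt(d) = 26 + 1973.4 = 1999.4 MPa

1999.4


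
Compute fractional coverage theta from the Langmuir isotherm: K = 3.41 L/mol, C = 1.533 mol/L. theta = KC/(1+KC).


Langmuir isotherm: theta = K*C / (1 + K*C)
K*C = 3.41 * 1.533 = 5.22753
theta = 5.22753 / (1 + 5.22753) = 5.22753 / 6.22753
theta = 0.8394

0.8394


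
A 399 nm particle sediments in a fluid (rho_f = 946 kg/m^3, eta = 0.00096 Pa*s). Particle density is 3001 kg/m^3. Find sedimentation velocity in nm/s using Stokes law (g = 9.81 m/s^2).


Radius R = 399/2 nm = 1.995e-07 m
Density difference = 3001 - 946 = 2055 kg/m^3
v = 2 * R^2 * (rho_p - rho_f) * g / (9 * eta)
v = 2 * (1.995e-07)^2 * 2055 * 9.81 / (9 * 0.00096)
v = 1.8573e-07 m/s = 185.7304 nm/s

185.7304


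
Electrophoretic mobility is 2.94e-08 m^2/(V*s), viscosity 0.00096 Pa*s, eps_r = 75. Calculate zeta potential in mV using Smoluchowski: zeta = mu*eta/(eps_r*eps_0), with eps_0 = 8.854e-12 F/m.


Smoluchowski equation: zeta = mu * eta / (eps_r * eps_0)
zeta = 2.94e-08 * 0.00096 / (75 * 8.854e-12)
zeta = 0.042503 V = 42.5 mV

42.5


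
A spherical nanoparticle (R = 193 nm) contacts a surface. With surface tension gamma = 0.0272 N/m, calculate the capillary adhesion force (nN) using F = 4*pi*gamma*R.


Convert radius: R = 193 nm = 1.93e-07 m
F = 4 * pi * gamma * R
F = 4 * pi * 0.0272 * 1.93e-07
F = 6.59684e-08 N = 65.9684 nN

65.9684


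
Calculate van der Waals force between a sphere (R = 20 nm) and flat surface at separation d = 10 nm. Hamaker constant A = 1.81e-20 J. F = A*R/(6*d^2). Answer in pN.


Convert to SI: R = 20 nm = 2e-08 m, d = 10 nm = 1e-08 m
F = A * R / (6 * d^2)
F = 1.81e-20 * 2e-08 / (6 * (1e-08)^2)
F = 6.03333e-13 N = 0.603 pN

0.603


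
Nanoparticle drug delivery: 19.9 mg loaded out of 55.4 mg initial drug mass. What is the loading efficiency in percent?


Drug loading efficiency = (drug loaded / drug initial) * 100
DLE = 19.9 / 55.4 * 100
DLE = 0.3592 * 100
DLE = 35.92%

35.92


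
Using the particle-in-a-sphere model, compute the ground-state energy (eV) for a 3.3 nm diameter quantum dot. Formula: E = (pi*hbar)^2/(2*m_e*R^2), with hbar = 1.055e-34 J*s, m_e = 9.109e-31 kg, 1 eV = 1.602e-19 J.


Radius R = 3.3/2 = 1.65 nm = 1.65e-09 m
E = (pi * 1.055e-34)^2 / (2 * 9.109e-31 * (1.65e-09)^2)
E(J) = 2.21481e-20
E = E(J) / 1.602e-19 = 0.1383 eV

0.1383


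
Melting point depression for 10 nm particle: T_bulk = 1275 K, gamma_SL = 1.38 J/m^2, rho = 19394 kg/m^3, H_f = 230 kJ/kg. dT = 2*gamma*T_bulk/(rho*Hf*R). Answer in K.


Radius R = 10/2 = 5 nm = 5e-09 m
Convert H_f = 230 kJ/kg = 230000 J/kg
dT = 2 * gamma_SL * T_bulk / (rho * H_f * R)
dT = 2 * 1.38 * 1275 / (19394 * 230000 * 5e-09)
dT = 157.8 K

157.8


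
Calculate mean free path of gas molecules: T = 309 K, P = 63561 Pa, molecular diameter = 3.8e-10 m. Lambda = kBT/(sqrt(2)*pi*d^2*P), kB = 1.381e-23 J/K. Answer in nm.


Mean free path: lambda = kB*T / (sqrt(2) * pi * d^2 * P)
lambda = 1.381e-23 * 309 / (sqrt(2) * pi * (3.8e-10)^2 * 63561)
lambda = 1.04648e-07 m
lambda = 104.65 nm

104.65


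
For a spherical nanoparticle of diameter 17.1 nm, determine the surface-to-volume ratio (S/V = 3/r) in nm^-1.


Radius r = 17.1/2 = 8.55 nm
S/V = 3 / r = 3 / 8.55
S/V = 0.3509 nm^-1

0.3509


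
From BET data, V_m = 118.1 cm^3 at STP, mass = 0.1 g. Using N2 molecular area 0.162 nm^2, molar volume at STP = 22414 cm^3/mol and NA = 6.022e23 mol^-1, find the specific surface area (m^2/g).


Number of moles in monolayer = V_m / 22414 = 118.1 / 22414 = 0.00526903
Number of molecules = moles * NA = 0.00526903 * 6.022e23
SA = molecules * sigma / mass
SA = (118.1 / 22414) * 6.022e23 * 0.162e-18 / 0.1
SA = 5140.3 m^2/g

5140.3


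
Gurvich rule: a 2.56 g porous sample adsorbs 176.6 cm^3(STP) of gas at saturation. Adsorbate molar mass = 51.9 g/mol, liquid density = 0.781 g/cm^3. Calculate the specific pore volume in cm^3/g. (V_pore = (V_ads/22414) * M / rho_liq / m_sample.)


Moles adsorbed n = V_ads / 22414 = 176.6 / 22414 = 7.879004e-03 mol
Liquid volume V_liq = n * M / rho_liq = 7.879004e-03 * 51.9 / 0.781 = 0.52359 cm^3
Specific pore volume V_pore = V_liq / m_sample = 0.52359 / 2.56
V_pore = 0.2045 cm^3/g

0.2045


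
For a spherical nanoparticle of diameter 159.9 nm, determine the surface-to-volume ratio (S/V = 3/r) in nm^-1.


Radius r = 159.9/2 = 79.95 nm
S/V = 3 / r = 3 / 79.95
S/V = 0.0375 nm^-1

0.0375


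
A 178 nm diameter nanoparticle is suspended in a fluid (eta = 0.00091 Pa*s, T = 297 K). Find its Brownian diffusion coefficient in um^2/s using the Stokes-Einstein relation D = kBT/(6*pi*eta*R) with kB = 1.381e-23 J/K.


Radius R = 178/2 = 89 nm = 8.9e-08 m
D = kB*T / (6*pi*eta*R)
D = 1.381e-23 * 297 / (6 * pi * 0.00091 * 8.9e-08)
D = 2.68669e-12 m^2/s = 2.687 um^2/s

2.687


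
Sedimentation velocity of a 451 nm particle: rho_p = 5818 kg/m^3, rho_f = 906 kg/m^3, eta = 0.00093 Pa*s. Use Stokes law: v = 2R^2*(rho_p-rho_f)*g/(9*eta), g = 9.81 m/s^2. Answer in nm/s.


Radius R = 451/2 nm = 2.255e-07 m
Density difference = 5818 - 906 = 4912 kg/m^3
v = 2 * R^2 * (rho_p - rho_f) * g / (9 * eta)
v = 2 * (2.255e-07)^2 * 4912 * 9.81 / (9 * 0.00093)
v = 5.85497e-07 m/s = 585.4974 nm/s

585.4974


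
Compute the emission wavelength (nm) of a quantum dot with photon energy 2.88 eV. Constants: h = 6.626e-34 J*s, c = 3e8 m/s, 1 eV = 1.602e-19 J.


Convert energy: E = 2.88 eV = 2.88 * 1.602e-19 = 4.61376e-19 J
lambda = h*c / E = 6.626e-34 * 3e8 / 4.61376e-19
lambda = 4.30842e-07 m = 430.8 nm

430.8


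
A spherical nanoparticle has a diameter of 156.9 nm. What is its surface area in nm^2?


Radius r = 156.9/2 = 78.45 nm
Surface area SA = 4 * pi * r^2
SA = 4 * pi * (78.45)^2
SA = 77338.5 nm^2

77338.5


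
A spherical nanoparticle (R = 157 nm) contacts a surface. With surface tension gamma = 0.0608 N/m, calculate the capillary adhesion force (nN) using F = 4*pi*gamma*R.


Convert radius: R = 157 nm = 1.57e-07 m
F = 4 * pi * gamma * R
F = 4 * pi * 0.0608 * 1.57e-07
F = 1.19954e-07 N = 119.9535 nN

119.9535


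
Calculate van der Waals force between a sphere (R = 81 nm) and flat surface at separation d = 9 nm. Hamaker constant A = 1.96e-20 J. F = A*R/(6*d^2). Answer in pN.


Convert to SI: R = 81 nm = 8.1e-08 m, d = 9 nm = 9e-09 m
F = A * R / (6 * d^2)
F = 1.96e-20 * 8.1e-08 / (6 * (9e-09)^2)
F = 3.26667e-12 N = 3.267 pN

3.267


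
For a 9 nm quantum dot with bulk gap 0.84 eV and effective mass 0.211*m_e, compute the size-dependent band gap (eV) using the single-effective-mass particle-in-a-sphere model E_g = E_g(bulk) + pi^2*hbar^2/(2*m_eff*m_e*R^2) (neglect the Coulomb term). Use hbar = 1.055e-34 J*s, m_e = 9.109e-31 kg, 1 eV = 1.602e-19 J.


Radius R = 9/2 nm = 4.5e-09 m
Confinement energy dE = pi^2 * hbar^2 / (2 * m_eff * m_e * R^2)
dE = pi^2 * (1.055e-34)^2 / (2 * 0.211 * 9.109e-31 * (4.5e-09)^2) J, divided by 1.602e-19 J/eV
dE = 0.0881 eV
Total band gap = E_g(bulk) + dE = 0.84 + 0.0881 = 0.9281 eV

0.9281


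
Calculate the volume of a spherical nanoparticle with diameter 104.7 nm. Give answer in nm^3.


Radius r = 104.7/2 = 52.35 nm
Volume V = (4/3) * pi * r^3
V = (4/3) * pi * (52.35)^3
V = 600950.45 nm^3

600950.45


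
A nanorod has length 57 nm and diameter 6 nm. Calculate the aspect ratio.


Aspect ratio AR = length / diameter
AR = 57 / 6
AR = 9.5

9.5


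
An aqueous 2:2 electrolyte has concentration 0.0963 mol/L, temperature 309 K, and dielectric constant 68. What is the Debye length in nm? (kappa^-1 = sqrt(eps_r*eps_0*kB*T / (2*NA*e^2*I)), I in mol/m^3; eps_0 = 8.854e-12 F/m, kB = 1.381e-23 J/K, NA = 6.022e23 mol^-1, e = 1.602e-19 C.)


Ionic strength I = 0.0963 * 2^2 * 1000 = 385.2 mol/m^3
kappa^-1 = sqrt(68 * 8.854e-12 * 1.381e-23 * 309 / (2 * 6.022e23 * (1.602e-19)^2 * 385.2))
kappa^-1 = 0.465 nm

0.465


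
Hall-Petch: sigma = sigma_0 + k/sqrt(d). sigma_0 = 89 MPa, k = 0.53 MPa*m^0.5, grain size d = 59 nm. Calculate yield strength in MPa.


d = 59 nm = 5.9e-08 m
sqrt(d) = 0.0002428992
Hall-Petch contribution = k / sqrt(d) = 0.53 / 0.0002428992 = 2182.0 MPa
sigma = sigma_0 + k/sqrt(d) = 89 + 2182.0 = 2271.0 MPa

2271.0


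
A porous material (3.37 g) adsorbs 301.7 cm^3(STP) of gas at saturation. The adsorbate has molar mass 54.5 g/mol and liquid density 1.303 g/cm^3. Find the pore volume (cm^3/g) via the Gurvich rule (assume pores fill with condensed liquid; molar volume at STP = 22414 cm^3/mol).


Moles adsorbed n = V_ads / 22414 = 301.7 / 22414 = 1.346034e-02 mol
Liquid volume V_liq = n * M / rho_liq = 1.346034e-02 * 54.5 / 1.303 = 0.56300 cm^3
Specific pore volume V_pore = V_liq / m_sample = 0.56300 / 3.37
V_pore = 0.1671 cm^3/g

0.1671


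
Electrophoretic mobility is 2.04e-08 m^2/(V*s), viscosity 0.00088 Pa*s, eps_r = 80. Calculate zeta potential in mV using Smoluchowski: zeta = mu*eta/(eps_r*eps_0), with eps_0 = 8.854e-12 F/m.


Smoluchowski equation: zeta = mu * eta / (eps_r * eps_0)
zeta = 2.04e-08 * 0.00088 / (80 * 8.854e-12)
zeta = 0.025344 V = 25.34 mV

25.34


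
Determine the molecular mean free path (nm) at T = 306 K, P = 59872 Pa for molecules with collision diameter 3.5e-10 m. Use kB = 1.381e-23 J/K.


Mean free path: lambda = kB*T / (sqrt(2) * pi * d^2 * P)
lambda = 1.381e-23 * 306 / (sqrt(2) * pi * (3.5e-10)^2 * 59872)
lambda = 1.29685e-07 m
lambda = 129.69 nm

129.69


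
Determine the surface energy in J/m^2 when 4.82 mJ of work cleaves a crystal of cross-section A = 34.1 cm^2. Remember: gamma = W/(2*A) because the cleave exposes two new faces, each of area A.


Convert: A = 34.1 cm^2 = 0.00341 m^2, W = 4.82 mJ = 0.00482 J
Cleaving exposes two faces of area A, so total new surface = 2*A and gamma = W / (2*A)
gamma = 0.00482 / (2 * 0.00341)
gamma = 0.707 J/m^2

0.707


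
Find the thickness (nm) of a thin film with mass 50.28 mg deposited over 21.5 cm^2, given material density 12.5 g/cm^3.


Convert: m = 50.28 mg = 5.0280e-05 kg, A = 21.5 cm^2 = 2.1500e-03 m^2, rho = 12.5 g/cm^3 = 12500 kg/m^3
t = m / (A * rho)
t = 5.0280e-05 / (2.1500e-03 * 12500)
t = 1.8709e-06 m = 1870.9 nm

1870.9


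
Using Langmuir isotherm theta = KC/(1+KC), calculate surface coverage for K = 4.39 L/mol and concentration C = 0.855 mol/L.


Langmuir isotherm: theta = K*C / (1 + K*C)
K*C = 4.39 * 0.855 = 3.75345
theta = 3.75345 / (1 + 3.75345) = 3.75345 / 4.75345
theta = 0.7896

0.7896


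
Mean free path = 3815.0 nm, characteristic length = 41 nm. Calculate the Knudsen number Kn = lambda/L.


Knudsen number Kn = lambda / L
Kn = 3815.0 / 41
Kn = 93.0488

93.0488


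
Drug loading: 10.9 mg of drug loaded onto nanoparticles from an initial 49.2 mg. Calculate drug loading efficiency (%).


Drug loading efficiency = (drug loaded / drug initial) * 100
DLE = 10.9 / 49.2 * 100
DLE = 0.2215 * 100
DLE = 22.15%

22.15


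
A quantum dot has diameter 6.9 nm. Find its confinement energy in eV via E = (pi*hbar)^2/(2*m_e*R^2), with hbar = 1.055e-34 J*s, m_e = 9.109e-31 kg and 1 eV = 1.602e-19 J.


Radius R = 6.9/2 = 3.45 nm = 3.45e-09 m
E = (pi * 1.055e-34)^2 / (2 * 9.109e-31 * (3.45e-09)^2)
E(J) = 5.06601e-21
E = E(J) / 1.602e-19 = 0.0316 eV

0.0316


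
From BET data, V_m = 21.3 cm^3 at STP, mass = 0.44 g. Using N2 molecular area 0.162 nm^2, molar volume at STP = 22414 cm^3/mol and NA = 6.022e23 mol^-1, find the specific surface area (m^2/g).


Number of moles in monolayer = V_m / 22414 = 21.3 / 22414 = 0.0009503
Number of molecules = moles * NA = 0.0009503 * 6.022e23
SA = molecules * sigma / mass
SA = (21.3 / 22414) * 6.022e23 * 0.162e-18 / 0.44
SA = 210.7 m^2/g

210.7


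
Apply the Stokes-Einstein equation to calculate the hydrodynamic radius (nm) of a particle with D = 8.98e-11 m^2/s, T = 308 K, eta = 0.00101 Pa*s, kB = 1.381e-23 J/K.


Stokes-Einstein: R = kB*T / (6*pi*eta*D)
R = 1.381e-23 * 308 / (6 * pi * 0.00101 * 8.98e-11)
R = 2.48797e-09 m = 2.49 nm

2.49


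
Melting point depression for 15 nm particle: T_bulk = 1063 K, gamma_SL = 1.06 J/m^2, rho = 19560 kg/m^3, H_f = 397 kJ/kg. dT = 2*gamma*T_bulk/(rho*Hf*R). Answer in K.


Radius R = 15/2 = 7.5 nm = 7.5e-09 m
Convert H_f = 397 kJ/kg = 397000 J/kg
dT = 2 * gamma_SL * T_bulk / (rho * H_f * R)
dT = 2 * 1.06 * 1063 / (19560 * 397000 * 7.5e-09)
dT = 38.7 K

38.7


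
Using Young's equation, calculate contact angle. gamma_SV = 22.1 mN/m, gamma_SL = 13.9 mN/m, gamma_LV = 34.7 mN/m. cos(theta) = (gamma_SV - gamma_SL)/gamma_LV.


cos(theta) = (gamma_SV - gamma_SL) / gamma_LV
cos(theta) = (22.1 - 13.9) / 34.7
cos(theta) = 0.236311
theta = arccos(0.236311) = 76.33 degrees

76.33


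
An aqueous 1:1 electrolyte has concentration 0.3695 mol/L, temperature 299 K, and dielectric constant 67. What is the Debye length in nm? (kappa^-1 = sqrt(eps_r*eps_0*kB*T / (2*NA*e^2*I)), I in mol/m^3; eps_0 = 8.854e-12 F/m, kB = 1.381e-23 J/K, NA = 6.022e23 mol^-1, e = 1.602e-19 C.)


Ionic strength I = 0.3695 * 1^2 * 1000 = 369.5 mol/m^3
kappa^-1 = sqrt(67 * 8.854e-12 * 1.381e-23 * 299 / (2 * 6.022e23 * (1.602e-19)^2 * 369.5))
kappa^-1 = 0.463 nm

0.463


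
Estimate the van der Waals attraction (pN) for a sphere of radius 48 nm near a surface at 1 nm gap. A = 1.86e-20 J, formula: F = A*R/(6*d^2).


Convert to SI: R = 48 nm = 4.8e-08 m, d = 1 nm = 1e-09 m
F = A * R / (6 * d^2)
F = 1.86e-20 * 4.8e-08 / (6 * (1e-09)^2)
F = 1.488e-10 N = 148.8 pN

148.8


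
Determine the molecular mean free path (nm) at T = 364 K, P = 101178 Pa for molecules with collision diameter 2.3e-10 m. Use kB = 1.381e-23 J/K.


Mean free path: lambda = kB*T / (sqrt(2) * pi * d^2 * P)
lambda = 1.381e-23 * 364 / (sqrt(2) * pi * (2.3e-10)^2 * 101178)
lambda = 2.11392e-07 m
lambda = 211.39 nm

211.39


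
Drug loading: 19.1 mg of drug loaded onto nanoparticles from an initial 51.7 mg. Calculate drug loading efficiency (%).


Drug loading efficiency = (drug loaded / drug initial) * 100
DLE = 19.1 / 51.7 * 100
DLE = 0.3694 * 100
DLE = 36.94%

36.94


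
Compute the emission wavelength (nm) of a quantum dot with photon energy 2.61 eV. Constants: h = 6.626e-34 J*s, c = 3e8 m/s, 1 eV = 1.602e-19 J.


Convert energy: E = 2.61 eV = 2.61 * 1.602e-19 = 4.18122e-19 J
lambda = h*c / E = 6.626e-34 * 3e8 / 4.18122e-19
lambda = 4.75411e-07 m = 475.4 nm

475.4


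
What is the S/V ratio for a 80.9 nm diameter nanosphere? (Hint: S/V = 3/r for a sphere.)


Radius r = 80.9/2 = 40.45 nm
S/V = 3 / r = 3 / 40.45
S/V = 0.0742 nm^-1

0.0742


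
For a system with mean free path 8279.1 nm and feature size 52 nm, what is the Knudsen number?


Knudsen number Kn = lambda / L
Kn = 8279.1 / 52
Kn = 159.2135

159.2135


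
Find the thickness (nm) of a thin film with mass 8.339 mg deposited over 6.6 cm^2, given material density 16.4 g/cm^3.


Convert: m = 8.339 mg = 8.3390e-06 kg, A = 6.6 cm^2 = 6.6000e-04 m^2, rho = 16.4 g/cm^3 = 16400 kg/m^3
t = m / (A * rho)
t = 8.3390e-06 / (6.6000e-04 * 16400)
t = 7.7042e-07 m = 770.4 nm

770.4


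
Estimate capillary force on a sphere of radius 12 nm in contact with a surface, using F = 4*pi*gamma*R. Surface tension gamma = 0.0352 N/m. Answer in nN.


Convert radius: R = 12 nm = 1.2e-08 m
F = 4 * pi * gamma * R
F = 4 * pi * 0.0352 * 1.2e-08
F = 5.30803e-09 N = 5.308 nN

5.308


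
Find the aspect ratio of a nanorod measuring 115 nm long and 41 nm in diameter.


Aspect ratio AR = length / diameter
AR = 115 / 41
AR = 2.8

2.8


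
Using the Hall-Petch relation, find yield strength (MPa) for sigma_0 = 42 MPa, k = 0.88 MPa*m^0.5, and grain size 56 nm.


d = 56 nm = 5.6e-08 m
sqrt(d) = 0.0002366432
Hall-Petch contribution = k / sqrt(d) = 0.88 / 0.0002366432 = 3718.7 MPa
sigma = sigma_0 + k/sqrt(d) = 42 + 3718.7 = 3760.7 MPa

3760.7


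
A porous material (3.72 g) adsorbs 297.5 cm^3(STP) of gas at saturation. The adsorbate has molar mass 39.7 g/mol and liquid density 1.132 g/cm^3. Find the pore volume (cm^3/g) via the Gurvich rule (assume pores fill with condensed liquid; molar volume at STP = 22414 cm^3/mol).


Moles adsorbed n = V_ads / 22414 = 297.5 / 22414 = 1.327295e-02 mol
Liquid volume V_liq = n * M / rho_liq = 1.327295e-02 * 39.7 / 1.132 = 0.46549 cm^3
Specific pore volume V_pore = V_liq / m_sample = 0.46549 / 3.72
V_pore = 0.1251 cm^3/g

0.1251


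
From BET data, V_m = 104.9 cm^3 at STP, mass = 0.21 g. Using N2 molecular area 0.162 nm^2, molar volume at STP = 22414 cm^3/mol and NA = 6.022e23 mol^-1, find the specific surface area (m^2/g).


Number of moles in monolayer = V_m / 22414 = 104.9 / 22414 = 0.00468011
Number of molecules = moles * NA = 0.00468011 * 6.022e23
SA = molecules * sigma / mass
SA = (104.9 / 22414) * 6.022e23 * 0.162e-18 / 0.21
SA = 2174.2 m^2/g

2174.2


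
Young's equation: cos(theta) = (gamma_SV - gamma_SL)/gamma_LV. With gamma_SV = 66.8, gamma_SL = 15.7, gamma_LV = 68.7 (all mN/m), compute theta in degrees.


cos(theta) = (gamma_SV - gamma_SL) / gamma_LV
cos(theta) = (66.8 - 15.7) / 68.7
cos(theta) = 0.743814
theta = arccos(0.743814) = 41.94 degrees

41.94


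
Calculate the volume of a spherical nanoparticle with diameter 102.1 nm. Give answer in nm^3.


Radius r = 102.1/2 = 51.05 nm
Volume V = (4/3) * pi * r^3
V = (4/3) * pi * (51.05)^3
V = 557283.07 nm^3

557283.07


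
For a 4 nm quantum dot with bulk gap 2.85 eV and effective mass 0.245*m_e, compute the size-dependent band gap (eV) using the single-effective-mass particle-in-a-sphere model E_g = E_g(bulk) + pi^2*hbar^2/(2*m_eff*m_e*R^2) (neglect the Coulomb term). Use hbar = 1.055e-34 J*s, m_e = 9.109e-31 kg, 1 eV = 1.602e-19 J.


Radius R = 4/2 nm = 2e-09 m
Confinement energy dE = pi^2 * hbar^2 / (2 * m_eff * m_e * R^2)
dE = pi^2 * (1.055e-34)^2 / (2 * 0.245 * 9.109e-31 * (2e-09)^2) J, divided by 1.602e-19 J/eV
dE = 0.3841 eV
Total band gap = E_g(bulk) + dE = 2.85 + 0.3841 = 3.2341 eV

3.2341


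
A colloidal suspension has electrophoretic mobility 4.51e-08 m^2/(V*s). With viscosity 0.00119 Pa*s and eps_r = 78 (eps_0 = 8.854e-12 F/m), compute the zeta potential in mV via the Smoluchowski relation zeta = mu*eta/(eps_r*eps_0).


Smoluchowski equation: zeta = mu * eta / (eps_r * eps_0)
zeta = 4.51e-08 * 0.00119 / (78 * 8.854e-12)
zeta = 0.077712 V = 77.71 mV

77.71


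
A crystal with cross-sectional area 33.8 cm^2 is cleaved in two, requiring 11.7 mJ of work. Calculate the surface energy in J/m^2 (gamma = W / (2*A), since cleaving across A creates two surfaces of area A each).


Convert: A = 33.8 cm^2 = 0.00338 m^2, W = 11.7 mJ = 0.0117 J
Cleaving exposes two faces of area A, so total new surface = 2*A and gamma = W / (2*A)
gamma = 0.0117 / (2 * 0.00338)
gamma = 1.731 J/m^2

1.731


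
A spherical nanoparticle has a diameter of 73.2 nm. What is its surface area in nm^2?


Radius r = 73.2/2 = 36.6 nm
Surface area SA = 4 * pi * r^2
SA = 4 * pi * (36.6)^2
SA = 16833.41 nm^2

16833.41


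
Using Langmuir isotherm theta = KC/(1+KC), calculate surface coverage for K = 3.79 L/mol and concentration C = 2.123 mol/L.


Langmuir isotherm: theta = K*C / (1 + K*C)
K*C = 3.79 * 2.123 = 8.04617
theta = 8.04617 / (1 + 8.04617) = 8.04617 / 9.04617
theta = 0.8895

0.8895


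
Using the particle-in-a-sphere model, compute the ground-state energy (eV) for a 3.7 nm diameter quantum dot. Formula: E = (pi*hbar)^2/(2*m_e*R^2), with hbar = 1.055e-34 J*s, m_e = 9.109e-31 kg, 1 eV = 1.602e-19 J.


Radius R = 3.7/2 = 1.85 nm = 1.85e-09 m
E = (pi * 1.055e-34)^2 / (2 * 9.109e-31 * (1.85e-09)^2)
E(J) = 1.76182e-20
E = E(J) / 1.602e-19 = 0.11 eV

0.11


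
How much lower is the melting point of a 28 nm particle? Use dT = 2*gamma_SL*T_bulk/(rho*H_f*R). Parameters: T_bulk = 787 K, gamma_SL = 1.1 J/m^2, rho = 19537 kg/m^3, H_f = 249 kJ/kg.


Radius R = 28/2 = 14 nm = 1.4e-08 m
Convert H_f = 249 kJ/kg = 249000 J/kg
dT = 2 * gamma_SL * T_bulk / (rho * H_f * R)
dT = 2 * 1.1 * 787 / (19537 * 249000 * 1.4e-08)
dT = 25.4 K

25.4


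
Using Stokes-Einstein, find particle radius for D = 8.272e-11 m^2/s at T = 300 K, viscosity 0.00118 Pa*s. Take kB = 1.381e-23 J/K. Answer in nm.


Stokes-Einstein: R = kB*T / (6*pi*eta*D)
R = 1.381e-23 * 300 / (6 * pi * 0.00118 * 8.272e-11)
R = 2.25176e-09 m = 2.25 nm

2.25


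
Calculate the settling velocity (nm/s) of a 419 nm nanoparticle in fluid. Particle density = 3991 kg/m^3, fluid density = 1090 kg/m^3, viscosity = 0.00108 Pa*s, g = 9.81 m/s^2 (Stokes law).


Radius R = 419/2 nm = 2.095e-07 m
Density difference = 3991 - 1090 = 2901 kg/m^3
v = 2 * R^2 * (rho_p - rho_f) * g / (9 * eta)
v = 2 * (2.095e-07)^2 * 2901 * 9.81 / (9 * 0.00108)
v = 2.57009e-07 m/s = 257.0091 nm/s

257.0091


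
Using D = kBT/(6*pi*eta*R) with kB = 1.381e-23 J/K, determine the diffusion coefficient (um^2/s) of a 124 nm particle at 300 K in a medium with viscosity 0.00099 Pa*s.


Radius R = 124/2 = 62 nm = 6.2e-08 m
D = kB*T / (6*pi*eta*R)
D = 1.381e-23 * 300 / (6 * pi * 0.00099 * 6.2e-08)
D = 3.58086e-12 m^2/s = 3.581 um^2/s

3.581


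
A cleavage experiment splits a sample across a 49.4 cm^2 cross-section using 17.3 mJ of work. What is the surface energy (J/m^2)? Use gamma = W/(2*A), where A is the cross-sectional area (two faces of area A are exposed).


Convert: A = 49.4 cm^2 = 0.00494 m^2, W = 17.3 mJ = 0.0173 J
Cleaving exposes two faces of area A, so total new surface = 2*A and gamma = W / (2*A)
gamma = 0.0173 / (2 * 0.00494)
gamma = 1.751 J/m^2

1.751


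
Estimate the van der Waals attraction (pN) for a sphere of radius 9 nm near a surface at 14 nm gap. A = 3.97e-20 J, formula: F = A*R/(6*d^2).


Convert to SI: R = 9 nm = 9e-09 m, d = 14 nm = 1.4e-08 m
F = A * R / (6 * d^2)
F = 3.97e-20 * 9e-09 / (6 * (1.4e-08)^2)
F = 3.03827e-13 N = 0.304 pN

0.304


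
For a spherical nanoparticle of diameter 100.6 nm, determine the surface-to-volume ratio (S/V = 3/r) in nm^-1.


Radius r = 100.6/2 = 50.3 nm
S/V = 3 / r = 3 / 50.3
S/V = 0.0596 nm^-1

0.0596


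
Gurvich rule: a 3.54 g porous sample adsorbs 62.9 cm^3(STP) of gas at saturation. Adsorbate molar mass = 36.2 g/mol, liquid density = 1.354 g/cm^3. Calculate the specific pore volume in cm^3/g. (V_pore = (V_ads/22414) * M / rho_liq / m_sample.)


Moles adsorbed n = V_ads / 22414 = 62.9 / 22414 = 2.806282e-03 mol
Liquid volume V_liq = n * M / rho_liq = 2.806282e-03 * 36.2 / 1.354 = 0.07503 cm^3
Specific pore volume V_pore = V_liq / m_sample = 0.07503 / 3.54
V_pore = 0.0212 cm^3/g

0.0212


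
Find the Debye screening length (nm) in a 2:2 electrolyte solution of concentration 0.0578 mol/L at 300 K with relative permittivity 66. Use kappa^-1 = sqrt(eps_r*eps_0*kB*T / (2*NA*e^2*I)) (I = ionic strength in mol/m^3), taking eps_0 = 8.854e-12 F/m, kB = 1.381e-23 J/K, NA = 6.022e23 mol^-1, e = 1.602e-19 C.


Ionic strength I = 0.0578 * 2^2 * 1000 = 231.2 mol/m^3
kappa^-1 = sqrt(66 * 8.854e-12 * 1.381e-23 * 300 / (2 * 6.022e23 * (1.602e-19)^2 * 231.2))
kappa^-1 = 0.582 nm

0.582


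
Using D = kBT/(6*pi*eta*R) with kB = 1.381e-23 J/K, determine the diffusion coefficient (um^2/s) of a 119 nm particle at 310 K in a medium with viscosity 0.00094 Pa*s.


Radius R = 119/2 = 59.5 nm = 5.95e-08 m
D = kB*T / (6*pi*eta*R)
D = 1.381e-23 * 310 / (6 * pi * 0.00094 * 5.95e-08)
D = 4.06078e-12 m^2/s = 4.061 um^2/s

4.061


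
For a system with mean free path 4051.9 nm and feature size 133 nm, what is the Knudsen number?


Knudsen number Kn = lambda / L
Kn = 4051.9 / 133
Kn = 30.4654

30.4654


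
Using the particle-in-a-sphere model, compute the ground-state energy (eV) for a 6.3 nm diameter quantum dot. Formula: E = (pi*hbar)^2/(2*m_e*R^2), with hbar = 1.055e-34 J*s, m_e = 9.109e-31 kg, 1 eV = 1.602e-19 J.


Radius R = 6.3/2 = 3.15 nm = 3.15e-09 m
E = (pi * 1.055e-34)^2 / (2 * 9.109e-31 * (3.15e-09)^2)
E(J) = 6.07691e-21
E = E(J) / 1.602e-19 = 0.0379 eV

0.0379


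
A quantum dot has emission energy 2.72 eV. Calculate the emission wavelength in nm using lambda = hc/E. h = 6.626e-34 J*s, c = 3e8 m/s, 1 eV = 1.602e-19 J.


Convert energy: E = 2.72 eV = 2.72 * 1.602e-19 = 4.35744e-19 J
lambda = h*c / E = 6.626e-34 * 3e8 / 4.35744e-19
lambda = 4.56185e-07 m = 456.2 nm

456.2


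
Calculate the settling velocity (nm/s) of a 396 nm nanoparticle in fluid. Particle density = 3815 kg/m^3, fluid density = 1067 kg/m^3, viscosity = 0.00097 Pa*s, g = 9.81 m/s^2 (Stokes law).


Radius R = 396/2 nm = 1.98e-07 m
Density difference = 3815 - 1067 = 2748 kg/m^3
v = 2 * R^2 * (rho_p - rho_f) * g / (9 * eta)
v = 2 * (1.98e-07)^2 * 2748 * 9.81 / (9 * 0.00097)
v = 2.42121e-07 m/s = 242.1207 nm/s

242.1207


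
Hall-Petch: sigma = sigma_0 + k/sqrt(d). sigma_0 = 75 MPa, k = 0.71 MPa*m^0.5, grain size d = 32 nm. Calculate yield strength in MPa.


d = 32 nm = 3.2e-08 m
sqrt(d) = 0.0001788854
Hall-Petch contribution = k / sqrt(d) = 0.71 / 0.0001788854 = 3969.0 MPa
sigma = sigma_0 + k/sqrt(d) = 75 + 3969.0 = 4044.0 MPa

4044.0


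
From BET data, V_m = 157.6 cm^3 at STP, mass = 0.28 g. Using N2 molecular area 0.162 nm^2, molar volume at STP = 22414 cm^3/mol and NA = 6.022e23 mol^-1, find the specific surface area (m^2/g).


Number of moles in monolayer = V_m / 22414 = 157.6 / 22414 = 0.00703132
Number of molecules = moles * NA = 0.00703132 * 6.022e23
SA = molecules * sigma / mass
SA = (157.6 / 22414) * 6.022e23 * 0.162e-18 / 0.28
SA = 2449.8 m^2/g

2449.8


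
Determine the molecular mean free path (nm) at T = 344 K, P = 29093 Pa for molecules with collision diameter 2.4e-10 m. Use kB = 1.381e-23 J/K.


Mean free path: lambda = kB*T / (sqrt(2) * pi * d^2 * P)
lambda = 1.381e-23 * 344 / (sqrt(2) * pi * (2.4e-10)^2 * 29093)
lambda = 6.38082e-07 m
lambda = 638.08 nm

638.08


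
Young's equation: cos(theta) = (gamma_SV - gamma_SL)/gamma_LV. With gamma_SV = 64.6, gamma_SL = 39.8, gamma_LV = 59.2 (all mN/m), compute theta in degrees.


cos(theta) = (gamma_SV - gamma_SL) / gamma_LV
cos(theta) = (64.6 - 39.8) / 59.2
cos(theta) = 0.418919
theta = arccos(0.418919) = 65.23 degrees

65.23


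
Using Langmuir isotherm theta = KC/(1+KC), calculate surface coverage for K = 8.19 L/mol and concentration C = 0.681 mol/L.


Langmuir isotherm: theta = K*C / (1 + K*C)
K*C = 8.19 * 0.681 = 5.57739
theta = 5.57739 / (1 + 5.57739) = 5.57739 / 6.57739
theta = 0.848

0.848


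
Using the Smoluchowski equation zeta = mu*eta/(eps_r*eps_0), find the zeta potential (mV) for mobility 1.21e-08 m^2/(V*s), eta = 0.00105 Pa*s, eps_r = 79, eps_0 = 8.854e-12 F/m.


Smoluchowski equation: zeta = mu * eta / (eps_r * eps_0)
zeta = 1.21e-08 * 0.00105 / (79 * 8.854e-12)
zeta = 0.018164 V = 18.16 mV

18.16


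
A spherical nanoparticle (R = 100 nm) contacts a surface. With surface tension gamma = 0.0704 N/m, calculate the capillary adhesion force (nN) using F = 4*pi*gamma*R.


Convert radius: R = 100 nm = 1e-07 m
F = 4 * pi * gamma * R
F = 4 * pi * 0.0704 * 1e-07
F = 8.84672e-08 N = 88.4672 nN

88.4672


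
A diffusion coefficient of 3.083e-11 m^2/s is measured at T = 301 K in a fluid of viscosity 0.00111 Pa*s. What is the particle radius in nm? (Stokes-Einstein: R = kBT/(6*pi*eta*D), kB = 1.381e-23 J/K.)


Stokes-Einstein: R = kB*T / (6*pi*eta*D)
R = 1.381e-23 * 301 / (6 * pi * 0.00111 * 3.083e-11)
R = 6.4441e-09 m = 6.44 nm

6.44


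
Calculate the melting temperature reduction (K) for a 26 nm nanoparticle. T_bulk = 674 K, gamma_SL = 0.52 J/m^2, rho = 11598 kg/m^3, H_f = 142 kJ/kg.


Radius R = 26/2 = 13 nm = 1.3e-08 m
Convert H_f = 142 kJ/kg = 142000 J/kg
dT = 2 * gamma_SL * T_bulk / (rho * H_f * R)
dT = 2 * 0.52 * 674 / (11598 * 142000 * 1.3e-08)
dT = 32.7 K

32.7


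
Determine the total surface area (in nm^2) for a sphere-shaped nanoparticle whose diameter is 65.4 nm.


Radius r = 65.4/2 = 32.7 nm
Surface area SA = 4 * pi * r^2
SA = 4 * pi * (32.7)^2
SA = 13437.09 nm^2

13437.09


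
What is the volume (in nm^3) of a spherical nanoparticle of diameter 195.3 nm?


Radius r = 195.3/2 = 97.65 nm
Volume V = (4/3) * pi * r^3
V = (4/3) * pi * (97.65)^3
V = 3900365.91 nm^3

3900365.91


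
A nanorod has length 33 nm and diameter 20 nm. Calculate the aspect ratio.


Aspect ratio AR = length / diameter
AR = 33 / 20
AR = 1.65

1.65


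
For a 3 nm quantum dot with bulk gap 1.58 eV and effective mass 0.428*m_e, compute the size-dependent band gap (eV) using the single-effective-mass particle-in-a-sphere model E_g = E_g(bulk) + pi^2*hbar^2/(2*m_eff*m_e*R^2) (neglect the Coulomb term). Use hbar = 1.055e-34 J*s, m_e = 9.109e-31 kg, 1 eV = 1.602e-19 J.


Radius R = 3/2 nm = 1.5e-09 m
Confinement energy dE = pi^2 * hbar^2 / (2 * m_eff * m_e * R^2)
dE = pi^2 * (1.055e-34)^2 / (2 * 0.428 * 9.109e-31 * (1.5e-09)^2) J, divided by 1.602e-19 J/eV
dE = 0.3909 eV
Total band gap = E_g(bulk) + dE = 1.58 + 0.3909 = 1.9709 eV

1.9709


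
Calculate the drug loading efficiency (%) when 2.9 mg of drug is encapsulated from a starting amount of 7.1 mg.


Drug loading efficiency = (drug loaded / drug initial) * 100
DLE = 2.9 / 7.1 * 100
DLE = 0.4085 * 100
DLE = 40.85%

40.85


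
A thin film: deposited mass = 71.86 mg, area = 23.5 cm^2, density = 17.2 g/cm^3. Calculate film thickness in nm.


Convert: m = 71.86 mg = 7.1860e-05 kg, A = 23.5 cm^2 = 2.3500e-03 m^2, rho = 17.2 g/cm^3 = 17200 kg/m^3
t = m / (A * rho)
t = 7.1860e-05 / (2.3500e-03 * 17200)
t = 1.7778e-06 m = 1777.8 nm

1777.8


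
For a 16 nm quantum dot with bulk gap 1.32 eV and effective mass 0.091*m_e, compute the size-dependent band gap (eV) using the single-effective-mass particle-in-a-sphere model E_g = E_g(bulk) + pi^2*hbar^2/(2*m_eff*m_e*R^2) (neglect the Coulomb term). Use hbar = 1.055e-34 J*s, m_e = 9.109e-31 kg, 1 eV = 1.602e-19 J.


Radius R = 16/2 nm = 8e-09 m
Confinement energy dE = pi^2 * hbar^2 / (2 * m_eff * m_e * R^2)
dE = pi^2 * (1.055e-34)^2 / (2 * 0.091 * 9.109e-31 * (8e-09)^2) J, divided by 1.602e-19 J/eV
dE = 0.0646 eV
Total band gap = E_g(bulk) + dE = 1.32 + 0.0646 = 1.3846 eV

1.3846


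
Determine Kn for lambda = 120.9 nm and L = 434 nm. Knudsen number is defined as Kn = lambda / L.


Knudsen number Kn = lambda / L
Kn = 120.9 / 434
Kn = 0.2786

0.2786


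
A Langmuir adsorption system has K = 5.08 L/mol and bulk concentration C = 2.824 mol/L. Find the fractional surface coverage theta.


Langmuir isotherm: theta = K*C / (1 + K*C)
K*C = 5.08 * 2.824 = 14.34592
theta = 14.34592 / (1 + 14.34592) = 14.34592 / 15.34592
theta = 0.9348

0.9348


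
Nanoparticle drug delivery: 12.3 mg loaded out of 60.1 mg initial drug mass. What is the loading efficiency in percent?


Drug loading efficiency = (drug loaded / drug initial) * 100
DLE = 12.3 / 60.1 * 100
DLE = 0.2047 * 100
DLE = 20.47%

20.47


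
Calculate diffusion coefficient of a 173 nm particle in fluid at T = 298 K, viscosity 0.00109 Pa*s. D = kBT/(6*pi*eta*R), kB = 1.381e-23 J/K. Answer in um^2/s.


Radius R = 173/2 = 86.5 nm = 8.65e-08 m
D = kB*T / (6*pi*eta*R)
D = 1.381e-23 * 298 / (6 * pi * 0.00109 * 8.65e-08)
D = 2.31561e-12 m^2/s = 2.316 um^2/s

2.316


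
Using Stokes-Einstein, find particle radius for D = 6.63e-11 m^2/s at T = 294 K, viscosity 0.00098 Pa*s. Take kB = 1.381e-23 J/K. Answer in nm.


Stokes-Einstein: R = kB*T / (6*pi*eta*D)
R = 1.381e-23 * 294 / (6 * pi * 0.00098 * 6.63e-11)
R = 3.31513e-09 m = 3.32 nm

3.32


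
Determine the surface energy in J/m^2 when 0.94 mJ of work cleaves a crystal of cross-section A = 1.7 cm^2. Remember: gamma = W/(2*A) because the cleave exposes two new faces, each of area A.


Convert: A = 1.7 cm^2 = 0.00017 m^2, W = 0.94 mJ = 0.00094 J
Cleaving exposes two faces of area A, so total new surface = 2*A and gamma = W / (2*A)
gamma = 0.00094 / (2 * 0.00017)
gamma = 2.765 J/m^2

2.765


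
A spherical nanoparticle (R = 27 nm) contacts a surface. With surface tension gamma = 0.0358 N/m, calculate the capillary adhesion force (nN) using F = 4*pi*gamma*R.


Convert radius: R = 27 nm = 2.7e-08 m
F = 4 * pi * gamma * R
F = 4 * pi * 0.0358 * 2.7e-08
F = 1.21467e-08 N = 12.1467 nN

12.1467


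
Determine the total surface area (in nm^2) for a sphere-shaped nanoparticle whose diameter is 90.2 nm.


Radius r = 90.2/2 = 45.1 nm
Surface area SA = 4 * pi * r^2
SA = 4 * pi * (45.1)^2
SA = 25560.12 nm^2

25560.12


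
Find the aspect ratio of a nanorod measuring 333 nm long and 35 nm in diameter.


Aspect ratio AR = length / diameter
AR = 333 / 35
AR = 9.51

9.51


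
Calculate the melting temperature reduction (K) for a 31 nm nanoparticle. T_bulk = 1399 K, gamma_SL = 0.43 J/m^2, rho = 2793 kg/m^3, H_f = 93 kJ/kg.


Radius R = 31/2 = 15.5 nm = 1.55e-08 m
Convert H_f = 93 kJ/kg = 93000 J/kg
dT = 2 * gamma_SL * T_bulk / (rho * H_f * R)
dT = 2 * 0.43 * 1399 / (2793 * 93000 * 1.55e-08)
dT = 298.8 K

298.8


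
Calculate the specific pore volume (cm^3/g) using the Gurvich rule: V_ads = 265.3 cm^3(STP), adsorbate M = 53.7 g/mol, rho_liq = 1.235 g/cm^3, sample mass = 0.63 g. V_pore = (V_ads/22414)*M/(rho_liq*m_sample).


Moles adsorbed n = V_ads / 22414 = 265.3 / 22414 = 1.183635e-02 mol
Liquid volume V_liq = n * M / rho_liq = 1.183635e-02 * 53.7 / 1.235 = 0.51467 cm^3
Specific pore volume V_pore = V_liq / m_sample = 0.51467 / 0.63
V_pore = 0.8169 cm^3/g

0.8169


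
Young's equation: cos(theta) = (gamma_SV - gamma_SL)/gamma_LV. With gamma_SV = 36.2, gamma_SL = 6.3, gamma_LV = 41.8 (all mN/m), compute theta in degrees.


cos(theta) = (gamma_SV - gamma_SL) / gamma_LV
cos(theta) = (36.2 - 6.3) / 41.8
cos(theta) = 0.715311
theta = arccos(0.715311) = 44.33 degrees

44.33


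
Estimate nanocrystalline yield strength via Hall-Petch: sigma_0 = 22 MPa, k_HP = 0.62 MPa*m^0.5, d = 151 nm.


d = 151 nm = 1.51e-07 m
sqrt(d) = 0.0003885872
Hall-Petch contribution = k / sqrt(d) = 0.62 / 0.0003885872 = 1595.5 MPa
sigma = sigma_0 + k/sqrt(d) = 22 + 1595.5 = 1617.5 MPa

1617.5


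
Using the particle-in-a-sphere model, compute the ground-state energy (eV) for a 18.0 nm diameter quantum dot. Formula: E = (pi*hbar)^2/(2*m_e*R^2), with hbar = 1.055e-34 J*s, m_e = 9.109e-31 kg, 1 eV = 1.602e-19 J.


Radius R = 18.0/2 = 9 nm = 9e-09 m
E = (pi * 1.055e-34)^2 / (2 * 9.109e-31 * (9e-09)^2)
E(J) = 7.44422e-22
E = E(J) / 1.602e-19 = 0.0046 eV

0.0046


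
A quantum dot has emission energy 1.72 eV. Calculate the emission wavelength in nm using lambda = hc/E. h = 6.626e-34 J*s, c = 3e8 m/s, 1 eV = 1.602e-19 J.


Convert energy: E = 1.72 eV = 1.72 * 1.602e-19 = 2.75544e-19 J
lambda = h*c / E = 6.626e-34 * 3e8 / 2.75544e-19
lambda = 7.21409e-07 m = 721.4 nm

721.4


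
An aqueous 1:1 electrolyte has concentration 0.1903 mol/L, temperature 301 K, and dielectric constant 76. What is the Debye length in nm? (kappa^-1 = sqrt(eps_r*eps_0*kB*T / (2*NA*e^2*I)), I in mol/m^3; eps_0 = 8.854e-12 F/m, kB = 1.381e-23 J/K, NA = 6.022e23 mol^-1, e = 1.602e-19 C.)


Ionic strength I = 0.1903 * 1^2 * 1000 = 190.3 mol/m^3
kappa^-1 = sqrt(76 * 8.854e-12 * 1.381e-23 * 301 / (2 * 6.022e23 * (1.602e-19)^2 * 190.3))
kappa^-1 = 0.69 nm

0.69


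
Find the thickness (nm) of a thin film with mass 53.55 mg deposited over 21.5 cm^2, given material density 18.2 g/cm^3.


Convert: m = 53.55 mg = 5.3550e-05 kg, A = 21.5 cm^2 = 2.1500e-03 m^2, rho = 18.2 g/cm^3 = 18200 kg/m^3
t = m / (A * rho)
t = 5.3550e-05 / (2.1500e-03 * 18200)
t = 1.3685e-06 m = 1368.5 nm

1368.5


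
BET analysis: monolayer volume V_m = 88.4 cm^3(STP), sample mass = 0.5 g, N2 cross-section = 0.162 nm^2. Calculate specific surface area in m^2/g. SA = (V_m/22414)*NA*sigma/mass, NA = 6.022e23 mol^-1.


Number of moles in monolayer = V_m / 22414 = 88.4 / 22414 = 0.00394396
Number of molecules = moles * NA = 0.00394396 * 6.022e23
SA = molecules * sigma / mass
SA = (88.4 / 22414) * 6.022e23 * 0.162e-18 / 0.5
SA = 769.5 m^2/g

769.5


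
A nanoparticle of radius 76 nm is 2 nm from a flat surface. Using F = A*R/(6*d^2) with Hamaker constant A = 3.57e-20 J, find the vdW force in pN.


Convert to SI: R = 76 nm = 7.6e-08 m, d = 2 nm = 2e-09 m
F = A * R / (6 * d^2)
F = 3.57e-20 * 7.6e-08 / (6 * (2e-09)^2)
F = 1.1305e-10 N = 113.05 pN

113.05


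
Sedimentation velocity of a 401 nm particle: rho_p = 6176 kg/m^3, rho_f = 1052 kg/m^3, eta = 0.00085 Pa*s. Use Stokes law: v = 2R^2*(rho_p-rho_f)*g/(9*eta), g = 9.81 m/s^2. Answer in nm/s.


Radius R = 401/2 nm = 2.005e-07 m
Density difference = 6176 - 1052 = 5124 kg/m^3
v = 2 * R^2 * (rho_p - rho_f) * g / (9 * eta)
v = 2 * (2.005e-07)^2 * 5124 * 9.81 / (9 * 0.00085)
v = 5.28294e-07 m/s = 528.2937 nm/s

528.2937


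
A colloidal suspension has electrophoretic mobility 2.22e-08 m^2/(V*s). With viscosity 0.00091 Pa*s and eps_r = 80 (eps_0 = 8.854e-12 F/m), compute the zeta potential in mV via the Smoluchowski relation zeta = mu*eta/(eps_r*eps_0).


Smoluchowski equation: zeta = mu * eta / (eps_r * eps_0)
zeta = 2.22e-08 * 0.00091 / (80 * 8.854e-12)
zeta = 0.028521 V = 28.52 mV

28.52


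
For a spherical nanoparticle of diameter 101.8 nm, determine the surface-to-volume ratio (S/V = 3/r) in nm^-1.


Radius r = 101.8/2 = 50.9 nm
S/V = 3 / r = 3 / 50.9
S/V = 0.0589 nm^-1

0.0589


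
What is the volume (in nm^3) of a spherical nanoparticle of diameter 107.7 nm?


Radius r = 107.7/2 = 53.85 nm
Volume V = (4/3) * pi * r^3
V = (4/3) * pi * (53.85)^3
V = 654102.38 nm^3

654102.38


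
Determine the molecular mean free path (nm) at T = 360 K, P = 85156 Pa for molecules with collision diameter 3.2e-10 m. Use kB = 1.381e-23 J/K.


Mean free path: lambda = kB*T / (sqrt(2) * pi * d^2 * P)
lambda = 1.381e-23 * 360 / (sqrt(2) * pi * (3.2e-10)^2 * 85156)
lambda = 1.28326e-07 m
lambda = 128.33 nm

128.33
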